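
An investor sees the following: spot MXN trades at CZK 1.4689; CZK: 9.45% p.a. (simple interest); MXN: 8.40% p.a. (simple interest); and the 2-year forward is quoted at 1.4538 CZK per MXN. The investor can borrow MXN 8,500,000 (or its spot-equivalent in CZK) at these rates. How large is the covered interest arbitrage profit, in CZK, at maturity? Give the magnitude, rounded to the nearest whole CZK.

T = 2 years.
Route A — deposit MXN, sell forward: 8,500,000 × 1.168000 × 1.4538 = CZK 14,433,326.40.
Route B — convert at spot, deposit CZK: 8,500,000 × 1.4689 × 1.189000 = CZK 14,845,437.85.
The quoted forward undervalues MXN, so borrow MXN, convert to CZK at spot, deposit the CZK at 9.45%, and buy MXN forward at 1.4538 to cover the loan.
Profit = 14,845,437.85 − 14,433,326.40 = CZK 412,111.

CZK 412,111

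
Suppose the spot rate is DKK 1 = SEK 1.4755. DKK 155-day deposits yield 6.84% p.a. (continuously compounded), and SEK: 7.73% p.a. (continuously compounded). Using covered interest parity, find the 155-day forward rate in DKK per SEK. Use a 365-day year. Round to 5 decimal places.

0.67518

T = 155/365 years.
Growth of 1 SEK over T: e^(0.0773×155/365) = 1.0333707.
Growth of 1 DKK over T: e^(0.0684×155/365) = 1.0294725.
CIP: F = S · (grow SEK)/(grow DKK) = 1.4755 × 1.0333707/1.0294725 = 1.481087 SEK per DKK.
Invert for DKK per SEK: 1 / 1.481087 = 0.67518.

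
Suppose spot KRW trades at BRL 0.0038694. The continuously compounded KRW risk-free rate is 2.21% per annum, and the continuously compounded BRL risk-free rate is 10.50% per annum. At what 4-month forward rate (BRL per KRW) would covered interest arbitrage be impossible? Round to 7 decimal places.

T = 4/12 years.
BRL accumulates by e^(0.1050×4/12) = 1.0356197.
KRW accumulates by e^(0.0221×4/12) = 1.0073939.
CIP: F = S · (grow BRL)/(grow KRW) = 0.0038694 × 1.0356197/1.0073939 = 0.003977815 BRL per KRW.

0.0039778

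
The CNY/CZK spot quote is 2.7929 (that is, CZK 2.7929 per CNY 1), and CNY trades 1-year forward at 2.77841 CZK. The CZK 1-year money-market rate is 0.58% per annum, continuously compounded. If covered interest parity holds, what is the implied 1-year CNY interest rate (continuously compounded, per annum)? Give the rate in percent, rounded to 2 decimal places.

T = 1 year.
F/S = 2.77841/2.7929 = 0.9948118 = (growth of CZK) / (growth of CNY).
CZK growth factor: e^(0.0058×1) = 1.0058169.
Hence g_CNY = 1.0110625.
Take logs: ln 1.0110625 / 1 = 0.011002, so 1.10%.

1.10%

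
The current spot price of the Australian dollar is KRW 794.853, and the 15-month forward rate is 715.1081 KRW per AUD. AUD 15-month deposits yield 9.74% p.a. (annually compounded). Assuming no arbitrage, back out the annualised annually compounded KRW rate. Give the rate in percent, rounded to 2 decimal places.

0.84%

T = 15/12 years.
CIP gives F = S · g_KRW/g_AUD, so g_KRW/g_AUD = 715.1081/794.853 = 0.8996734.
AUD growth factor: (1 + 0.0974)^(15/12) = 1.1231977.
Hence g_KRW = 1.0105111.
Annualise: 1.0105111^(12/15) − 1 = 0.008400 = 0.84%.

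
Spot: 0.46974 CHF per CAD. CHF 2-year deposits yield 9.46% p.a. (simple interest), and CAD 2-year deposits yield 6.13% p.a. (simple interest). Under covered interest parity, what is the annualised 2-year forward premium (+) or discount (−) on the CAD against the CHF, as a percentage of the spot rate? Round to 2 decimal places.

T = 2 years.
F = S · g_CHF/g_CAD = 0.46974 × 1.189200/1.122600 = 0.49760806.
Annualised premium = (F − S)/S × (1/T) = (0.49760806 − 0.46974)/0.46974 ÷ 2 = 2.97%.

+2.97%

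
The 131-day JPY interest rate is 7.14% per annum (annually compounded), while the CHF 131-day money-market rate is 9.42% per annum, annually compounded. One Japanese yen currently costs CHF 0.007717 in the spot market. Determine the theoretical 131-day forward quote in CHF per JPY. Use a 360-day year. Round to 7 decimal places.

T = 131/360 years.
Growth of 1 CHF over T: (1 + 0.0942)^(131/360) = 1.033301.
JPY accumulates by (1 + 0.0714)^(131/360) = 1.0254136.
CIP: F = S · (grow CHF)/(grow JPY) = 0.007717 × 1.033301/1.0254136 = 0.007776359 CHF per JPY.

0.0077764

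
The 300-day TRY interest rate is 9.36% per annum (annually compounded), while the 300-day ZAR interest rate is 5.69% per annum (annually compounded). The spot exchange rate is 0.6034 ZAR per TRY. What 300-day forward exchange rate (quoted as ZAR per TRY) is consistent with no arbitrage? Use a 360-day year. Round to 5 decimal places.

T = 300/360 years.
ZAR accumulates by (1 + 0.0569)^(300/360) = 1.0471967.
TRY growth factor: (1 + 0.0936)^(300/360) = 1.0774127.
CIP: F = S · (grow ZAR)/(grow TRY) = 0.6034 × 1.0471967/1.0774127 = 0.5864777 ZAR per TRY.

0.58648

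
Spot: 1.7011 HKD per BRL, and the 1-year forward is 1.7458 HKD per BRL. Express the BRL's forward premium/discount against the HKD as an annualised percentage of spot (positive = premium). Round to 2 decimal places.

+2.63%

T = 1 year.
Period premium: (1.7458 − 1.7011)/1.7011 = 0.0262771.
Annualise by dividing by T: 0.0262771 / 1 = 0.026277 → 2.63%.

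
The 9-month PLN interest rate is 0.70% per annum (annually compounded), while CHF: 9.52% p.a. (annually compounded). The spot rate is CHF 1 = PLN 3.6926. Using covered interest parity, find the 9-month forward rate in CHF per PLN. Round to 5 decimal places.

T = 9/12 years.
Growth of 1 PLN over T: (1 + 0.0070)^(9/12) = 1.0052454.
Growth of 1 CHF over T: (1 + 0.0952)^(9/12) = 1.0705823.
Forward (PLN per CHF) = 3.6926 × 1.0052454 / 1.0705823 = 3.467243.
Quoted the other way: 1/3.467243 = 0.28841 CHF per PLN.

0.28841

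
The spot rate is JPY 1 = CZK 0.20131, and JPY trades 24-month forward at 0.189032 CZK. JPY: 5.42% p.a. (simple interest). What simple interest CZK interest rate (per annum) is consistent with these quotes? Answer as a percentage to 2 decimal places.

2.04%

T = 2 years.
CIP gives F = S · g_CZK/g_JPY, so g_CZK/g_JPY = 0.189032/0.20131 = 0.9390095.
JPY growth factor: 1 + 0.0542×2 = 1.108400.
That pins the CZK growth at 1.0407981.
r = (1.0407981 − 1)/2 = 0.020399 → 2.04%.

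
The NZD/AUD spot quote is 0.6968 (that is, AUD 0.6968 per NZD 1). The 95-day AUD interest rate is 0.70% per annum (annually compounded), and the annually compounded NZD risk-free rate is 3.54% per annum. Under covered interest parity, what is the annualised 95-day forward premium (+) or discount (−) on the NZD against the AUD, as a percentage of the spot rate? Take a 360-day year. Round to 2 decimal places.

-2.77%

T = 95/360 years.
No-arbitrage forward: 0.6968 × 1.0018425 / 1.0092224 = 0.6917047 AUD/NZD.
(F − S)/S ÷ T = (0.6917047 − 0.6968)/0.6968/(95/360) = -0.027710 → -2.77%.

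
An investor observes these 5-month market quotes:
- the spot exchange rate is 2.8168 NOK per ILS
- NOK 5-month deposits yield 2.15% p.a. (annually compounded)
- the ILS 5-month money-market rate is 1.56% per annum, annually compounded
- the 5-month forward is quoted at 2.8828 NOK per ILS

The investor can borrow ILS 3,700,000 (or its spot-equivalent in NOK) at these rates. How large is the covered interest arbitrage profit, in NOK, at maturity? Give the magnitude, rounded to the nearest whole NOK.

NOK 220,432

T = 5/12 years.
Invest the ILS and cover forward: 3,700,000 × 1.0064706661 × 2.8828 = NOK 10,735,378.45.
Convert at spot and invest in NOK: 3,700,000 × 2.8168 × 1.0089027858 = NOK 10,514,946.26.
The quoted forward overvalues ILS, so borrow NOK, buy ILS at spot, deposit the ILS at 1.56%, and sell the proceeds forward at 2.8828.
Profit = 10,735,378.45 − 10,514,946.26 = NOK 220,432.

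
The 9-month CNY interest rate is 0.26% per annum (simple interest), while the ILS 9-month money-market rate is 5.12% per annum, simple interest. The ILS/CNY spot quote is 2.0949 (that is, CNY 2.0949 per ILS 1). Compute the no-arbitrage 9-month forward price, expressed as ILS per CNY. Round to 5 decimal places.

0.49472

T = 9/12 years.
CNY growth factor: 1 + 0.0026×9/12 = 1.001950.
ILS growth factor: 1 + 0.0512×9/12 = 1.038400.
Forward (CNY per ILS) = 2.0949 × 1.001950 / 1.038400 = 2.021365.
Invert for ILS per CNY: 1 / 2.021365 = 0.49472.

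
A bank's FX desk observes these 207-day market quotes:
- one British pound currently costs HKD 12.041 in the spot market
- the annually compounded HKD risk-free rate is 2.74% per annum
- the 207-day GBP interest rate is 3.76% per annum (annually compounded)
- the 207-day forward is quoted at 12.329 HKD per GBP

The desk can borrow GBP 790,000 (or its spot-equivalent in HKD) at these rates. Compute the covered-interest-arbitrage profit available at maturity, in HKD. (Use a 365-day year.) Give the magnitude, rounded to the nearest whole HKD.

T = 207/365 years.
Invest the GBP and cover forward: 790,000 × 1.021153347 × 12.329 = HKD 9,945,941.70.
Convert at spot and invest in HKD: 790,000 × 12.041 × 1.015448211 = HKD 9,659,339.41.
The quoted forward overvalues GBP, so borrow HKD, buy GBP at spot, deposit the GBP at 3.76%, and sell the proceeds forward at 12.329.
The gap between the two covered legs is HKD 286,602.

HKD 286,602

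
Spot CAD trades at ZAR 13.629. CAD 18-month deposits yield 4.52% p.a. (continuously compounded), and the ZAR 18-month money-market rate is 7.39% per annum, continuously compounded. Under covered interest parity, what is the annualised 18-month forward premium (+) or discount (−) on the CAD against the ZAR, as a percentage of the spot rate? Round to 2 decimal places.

+2.93%

T = 18/12 years.
CIP forward (ZAR per CAD) = 13.629 × 1.1172273/1.0701513 = 14.228540.
(F − S)/S ÷ T = (14.228540 − 13.629)/13.629/(18/12) = 0.029327 → 2.93%.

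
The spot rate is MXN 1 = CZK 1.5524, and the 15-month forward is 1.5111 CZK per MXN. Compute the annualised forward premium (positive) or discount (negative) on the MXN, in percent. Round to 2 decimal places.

-2.13%

T = 15/12 years.
Period premium: (1.5111 − 1.5524)/1.5524 = -0.0266040.
×(1/T) gives -2.13% p.a.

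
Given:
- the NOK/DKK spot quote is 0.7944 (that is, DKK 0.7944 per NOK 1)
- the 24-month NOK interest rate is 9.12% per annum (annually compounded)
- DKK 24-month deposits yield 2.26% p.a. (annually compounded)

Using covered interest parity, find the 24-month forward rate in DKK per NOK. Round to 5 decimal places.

0.69766

T = 2 years.
Growth of 1 DKK over T: (1 + 0.0226)^2 = 1.0457108.
Growth of 1 NOK over T: (1 + 0.0912)^2 = 1.1907174.
So F = 0.7944 × 1.0457108 / 1.1907174 = 0.6976573 (DKK/NOK).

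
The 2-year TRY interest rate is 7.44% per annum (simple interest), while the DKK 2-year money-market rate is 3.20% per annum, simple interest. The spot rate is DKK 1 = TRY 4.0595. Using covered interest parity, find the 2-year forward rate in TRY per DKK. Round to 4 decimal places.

4.3830

T = 2 years.
Growth of 1 TRY over T: 1 + 0.0744×2 = 1.148800.
Growth of 1 DKK over T: 1 + 0.0320×2 = 1.064000.
Forward (TRY per DKK) = 4.0595 × 1.148800 / 1.064000 = 4.383039.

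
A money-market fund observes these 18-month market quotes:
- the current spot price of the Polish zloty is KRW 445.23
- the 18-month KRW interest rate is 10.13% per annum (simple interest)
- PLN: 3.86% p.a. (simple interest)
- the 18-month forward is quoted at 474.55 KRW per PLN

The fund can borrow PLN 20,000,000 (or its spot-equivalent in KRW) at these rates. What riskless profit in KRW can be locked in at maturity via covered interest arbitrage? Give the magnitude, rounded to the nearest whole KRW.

T = 18/12 years.
Keep in PLN, deliver into the forward: 20,000,000·1.057900·474.55 = KRW 10,040,528,900.00.
Swap to KRW now, deposit: 20,000,000·445.23·1.151950 = KRW 10,257,653,970.00.
The quoted forward undervalues PLN, so borrow PLN, convert to KRW at spot, deposit the KRW at 10.13%, and buy PLN forward at 474.55 to cover the loan.
Profit = 10,257,653,970.00 − 10,040,528,900.00 = KRW 217,125,070.

KRW 217,125,070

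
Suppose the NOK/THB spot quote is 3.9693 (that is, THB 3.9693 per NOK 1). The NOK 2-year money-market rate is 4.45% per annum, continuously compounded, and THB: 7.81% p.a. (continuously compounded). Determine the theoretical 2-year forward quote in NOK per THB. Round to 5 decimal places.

T = 2 years.
Growth of 1 THB over T: e^(0.0781×2) = 1.169060.
NOK growth factor: e^(0.0445×2) = 1.0930807.
Forward (THB per NOK) = 3.9693 × 1.169060 / 1.0930807 = 4.245203.
Invert for NOK per THB: 1 / 4.245203 = 0.23556.

0.23556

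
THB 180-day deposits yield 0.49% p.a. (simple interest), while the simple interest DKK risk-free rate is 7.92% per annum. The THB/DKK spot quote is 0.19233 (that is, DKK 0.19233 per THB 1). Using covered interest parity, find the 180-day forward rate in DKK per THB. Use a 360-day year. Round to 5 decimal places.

T = 180/360 years.
DKK growth factor: 1 + 0.0792×180/360 = 1.039600.
THB accumulates by 1 + 0.0049×180/360 = 1.002450.
So F = 0.19233 × 1.039600 / 1.002450 = 0.1994576 (DKK/THB).

0.19946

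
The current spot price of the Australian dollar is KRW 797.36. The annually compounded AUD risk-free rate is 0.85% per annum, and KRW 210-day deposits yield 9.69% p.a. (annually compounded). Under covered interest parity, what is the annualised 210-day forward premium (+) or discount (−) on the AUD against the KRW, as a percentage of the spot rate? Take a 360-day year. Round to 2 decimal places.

T = 210/360 years.
No-arbitrage forward: 797.36 × 1.0554332 / 1.0049496 = 837.41535 KRW/AUD.
Annualised premium = (F − S)/S × (1/T) = (837.41535 − 797.36)/797.36 ÷ (210/360) = 8.61%.

+8.61%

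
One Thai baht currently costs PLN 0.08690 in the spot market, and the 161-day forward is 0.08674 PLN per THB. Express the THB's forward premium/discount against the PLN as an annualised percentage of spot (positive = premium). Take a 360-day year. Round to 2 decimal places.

T = 161/360 years.
THB trades forward at -0.18412% vs spot over the period.
Annualise by dividing by T: -0.0018412 / (161/360) = -0.004117 → -0.41%.

-0.41%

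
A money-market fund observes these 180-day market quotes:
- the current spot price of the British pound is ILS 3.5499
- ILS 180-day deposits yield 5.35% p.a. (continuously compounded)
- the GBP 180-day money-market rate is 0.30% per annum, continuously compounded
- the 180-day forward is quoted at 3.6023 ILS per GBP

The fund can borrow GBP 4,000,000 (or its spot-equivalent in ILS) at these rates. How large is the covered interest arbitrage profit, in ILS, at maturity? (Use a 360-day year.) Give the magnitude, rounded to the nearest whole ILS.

ILS 153,735

T = 180/360 years.
Invest the GBP and cover forward: 4,000,000 × 1.0015011256 × 3.6023 = ILS 14,430,830.02.
Convert at spot and invest in ILS: 4,000,000 × 3.5499 × 1.0271109929 = ILS 14,584,565.25.
The quoted forward undervalues GBP, so borrow GBP, convert to ILS at spot, deposit the ILS at 5.35%, and buy GBP forward at 3.6023 to cover the loan.
Profit = 14,584,565.25 − 14,430,830.02 = ILS 153,735.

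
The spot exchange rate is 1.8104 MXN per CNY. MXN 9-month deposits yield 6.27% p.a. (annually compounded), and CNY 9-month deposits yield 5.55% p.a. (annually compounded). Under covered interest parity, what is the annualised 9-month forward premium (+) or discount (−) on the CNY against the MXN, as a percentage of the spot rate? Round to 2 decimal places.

+0.68%

T = 9/12 years.
F = S · g_MXN/g_CNY = 1.8104 × 1.0466657/1.0413427 = 1.8196542.
Annualised premium = (F − S)/S × (1/T) = (1.8196542 − 1.8104)/1.8104 ÷ (9/12) = 0.68%.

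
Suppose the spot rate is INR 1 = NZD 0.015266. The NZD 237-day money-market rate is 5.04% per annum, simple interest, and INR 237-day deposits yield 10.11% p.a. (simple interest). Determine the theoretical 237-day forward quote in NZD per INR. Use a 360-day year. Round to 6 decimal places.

0.014788

T = 237/360 years.
NZD growth factor: 1 + 0.0504×237/360 = 1.033180.
INR accumulates by 1 + 0.1011×237/360 = 1.0665575.
So F = 0.015266 × 1.033180 / 1.0665575 = 0.01478826 (NZD/INR).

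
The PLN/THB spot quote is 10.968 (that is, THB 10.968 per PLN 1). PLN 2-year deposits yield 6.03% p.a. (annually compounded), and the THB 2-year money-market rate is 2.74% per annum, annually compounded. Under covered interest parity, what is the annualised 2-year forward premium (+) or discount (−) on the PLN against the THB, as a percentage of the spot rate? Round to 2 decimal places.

T = 2 years.
F = S · g_THB/g_PLN = 10.968 × 1.0555508/1.1242361 = 10.297909.
Annualised premium = (F − S)/S × (1/T) = (10.297909 − 10.968)/10.968 ÷ 2 = -3.05%.

-3.05%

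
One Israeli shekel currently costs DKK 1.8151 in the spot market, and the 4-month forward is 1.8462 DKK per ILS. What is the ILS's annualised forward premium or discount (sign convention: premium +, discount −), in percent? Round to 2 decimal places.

T = 4/12 years.
(F − S)/S = (1.8462 − 1.8151)/1.8151 = 0.0171340.
Per annum: 0.0171340 / (4/12) = 0.051402 = 5.14%.

+5.14%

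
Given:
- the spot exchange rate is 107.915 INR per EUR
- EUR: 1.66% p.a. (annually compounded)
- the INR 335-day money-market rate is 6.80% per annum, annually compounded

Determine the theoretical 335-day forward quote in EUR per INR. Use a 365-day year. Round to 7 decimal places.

T = 335/365 years.
Growth of 1 INR over T: (1 + 0.0680)^(335/365) = 1.0622407.
Growth of 1 EUR over T: (1 + 0.0166)^(335/365) = 1.0152253.
So F = 107.915 × 1.0622407 / 1.0152253 = 112.9126 (INR/EUR).
Invert for EUR per INR: 1 / 112.9126 = 0.0088564.

0.0088564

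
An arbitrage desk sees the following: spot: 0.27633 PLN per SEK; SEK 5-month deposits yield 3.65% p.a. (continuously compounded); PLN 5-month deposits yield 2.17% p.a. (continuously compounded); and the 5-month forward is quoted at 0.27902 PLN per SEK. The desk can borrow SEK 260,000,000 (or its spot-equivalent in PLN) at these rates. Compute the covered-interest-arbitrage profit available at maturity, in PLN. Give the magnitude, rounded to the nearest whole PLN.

PLN 1,158,572

T = 5/12 years.
Keep in SEK, deliver into the forward: 260,000,000·1.0153245685·0.27902 = PLN 73,656,923.89.
Swap to PLN now, deposit: 260,000,000·0.27633·1.009082666 = PLN 72,498,351.40.
The quoted forward overvalues SEK, so borrow PLN, buy SEK at spot, deposit the SEK at 3.65%, and sell the proceeds forward at 0.27902.
The gap between the two covered legs is PLN 1,158,572.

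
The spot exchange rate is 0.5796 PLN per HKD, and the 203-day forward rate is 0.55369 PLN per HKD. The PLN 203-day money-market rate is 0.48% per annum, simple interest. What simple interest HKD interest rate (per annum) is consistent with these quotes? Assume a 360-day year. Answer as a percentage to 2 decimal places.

T = 203/360 years.
F/S = 0.55369/0.5796 = 0.9552968 = (growth of PLN) / (growth of HKD).
The PLN side grows by 1 + 0.0048×203/360 = 1.0027067.
That pins the HKD growth at 1.0496285.
r = (1.0496285 − 1)/(203/360) = 0.088011 → 8.80%.

8.80%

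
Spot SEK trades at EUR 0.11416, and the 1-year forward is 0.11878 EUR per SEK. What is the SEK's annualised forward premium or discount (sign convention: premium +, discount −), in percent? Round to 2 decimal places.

T = 1 year.
Period premium: (0.11878 − 0.11416)/0.11416 = 0.0404695.
Annualise by dividing by T: 0.0404695 / 1 = 0.040469 → 4.05%.

+4.05%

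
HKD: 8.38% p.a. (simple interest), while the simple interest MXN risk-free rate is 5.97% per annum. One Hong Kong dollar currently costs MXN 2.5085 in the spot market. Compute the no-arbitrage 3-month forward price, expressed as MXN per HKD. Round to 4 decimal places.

2.4937

T = 3/12 years.
MXN growth factor: 1 + 0.0597×3/12 = 1.014925.
Growth of 1 HKD over T: 1 + 0.0838×3/12 = 1.020950.
CIP: F = S · (grow MXN)/(grow HKD) = 2.5085 × 1.014925/1.020950 = 2.493696 MXN per HKD.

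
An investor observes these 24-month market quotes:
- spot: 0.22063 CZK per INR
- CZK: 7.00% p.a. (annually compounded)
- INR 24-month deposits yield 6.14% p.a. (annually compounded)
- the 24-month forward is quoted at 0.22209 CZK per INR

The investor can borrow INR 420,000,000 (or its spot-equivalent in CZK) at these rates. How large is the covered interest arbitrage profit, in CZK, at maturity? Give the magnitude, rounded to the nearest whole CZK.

T = 2 years.
Keep in INR, deliver into the forward: 420,000,000·1.12656996·0.22209 = CZK 105,083,967.41.
Swap to CZK now, deposit: 420,000,000·0.22063·1.144900 = CZK 106,091,700.54.
The quoted forward undervalues INR, so borrow INR, convert to CZK at spot, deposit the CZK at 7.00%, and buy INR forward at 0.22209 to cover the loan.
Arbitrage profit = |105,083,967.41 − 106,091,700.54| = CZK 1,007,733.

CZK 1,007,733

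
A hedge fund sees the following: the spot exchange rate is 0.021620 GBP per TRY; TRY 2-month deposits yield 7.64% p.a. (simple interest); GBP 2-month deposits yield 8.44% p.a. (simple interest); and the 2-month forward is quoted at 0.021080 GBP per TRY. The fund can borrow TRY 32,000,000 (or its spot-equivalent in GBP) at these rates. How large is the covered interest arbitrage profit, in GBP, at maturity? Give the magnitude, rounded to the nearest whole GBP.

GBP 18,422

T = 2/12 years.
Keep in TRY, deliver into the forward: 32,000,000·1.01273333·0.021080 = GBP 683,149.40.
Swap to GBP now, deposit: 32,000,000·0.021620·1.01406667 = GBP 701,571.88.
The quoted forward undervalues TRY, so borrow TRY, convert to GBP at spot, deposit the GBP at 8.44%, and buy TRY forward at 0.021080 to cover the loan.
The gap between the two covered legs is GBP 18,422.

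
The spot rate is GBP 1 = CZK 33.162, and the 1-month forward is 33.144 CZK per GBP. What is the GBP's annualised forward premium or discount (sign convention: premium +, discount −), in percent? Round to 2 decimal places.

-0.65%

T = 1/12 years.
(F − S)/S = (33.144 − 33.162)/33.162 = -0.0005428.
Annualise by dividing by T: -0.0005428 / (1/12) = -0.006514 → -0.65%.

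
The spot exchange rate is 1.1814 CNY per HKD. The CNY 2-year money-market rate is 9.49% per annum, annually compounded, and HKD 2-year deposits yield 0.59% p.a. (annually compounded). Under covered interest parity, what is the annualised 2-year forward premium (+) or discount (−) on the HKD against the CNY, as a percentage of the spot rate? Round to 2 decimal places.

+9.24%

T = 2 years.
CIP forward (CNY per HKD) = 1.1814 × 1.198806/1.0118348 = 1.3997042.
Annualised premium = (F − S)/S × (1/T) = (1.3997042 − 1.1814)/1.1814 ÷ 2 = 9.24%.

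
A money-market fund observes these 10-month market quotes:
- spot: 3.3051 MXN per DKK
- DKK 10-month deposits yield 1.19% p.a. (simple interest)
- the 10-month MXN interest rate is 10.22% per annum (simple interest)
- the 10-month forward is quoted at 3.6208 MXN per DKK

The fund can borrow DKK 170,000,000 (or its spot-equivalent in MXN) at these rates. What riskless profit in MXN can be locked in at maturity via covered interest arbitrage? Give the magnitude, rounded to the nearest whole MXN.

T = 10/12 years.
Keep in DKK, deliver into the forward: 170,000,000·1.00991666667·3.6208 = MXN 621,640,065.34.
Swap to MXN now, deposit: 170,000,000·3.3051·1.08516666667 = MXN 609,719,339.50.
The quoted forward overvalues DKK, so borrow MXN, buy DKK at spot, deposit the DKK at 1.19%, and sell the proceeds forward at 3.6208.
The gap between the two covered legs is MXN 11,920,726.

MXN 11,920,726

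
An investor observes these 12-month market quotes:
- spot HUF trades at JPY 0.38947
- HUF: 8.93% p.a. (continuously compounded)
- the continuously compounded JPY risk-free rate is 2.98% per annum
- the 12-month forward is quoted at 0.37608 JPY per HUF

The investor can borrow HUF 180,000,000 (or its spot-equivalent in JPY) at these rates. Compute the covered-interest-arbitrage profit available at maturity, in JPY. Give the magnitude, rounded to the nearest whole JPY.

JPY 1,792,485

T = 1 year.
Invest the HUF and cover forward: 180,000,000 × 1.0934086297 × 0.37608 = JPY 74,017,641.14.
Convert at spot and invest in JPY: 180,000,000 × 0.38947 × 1.0302484637 = JPY 72,225,156.45.
The quoted forward overvalues HUF, so borrow JPY, buy HUF at spot, deposit the HUF at 8.93%, and sell the proceeds forward at 0.37608.
Profit = 74,017,641.14 − 72,225,156.45 = JPY 1,792,485.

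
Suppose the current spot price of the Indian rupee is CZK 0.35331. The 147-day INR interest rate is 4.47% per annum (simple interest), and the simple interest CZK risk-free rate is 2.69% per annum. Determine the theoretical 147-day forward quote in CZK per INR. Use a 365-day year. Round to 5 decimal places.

T = 147/365 years.
Growth of 1 CZK over T: 1 + 0.0269×147/365 = 1.0108337.
INR growth factor: 1 + 0.0447×147/365 = 1.0180025.
So F = 0.35331 × 1.0108337 / 1.0180025 = 0.3508220 (CZK/INR).

0.35082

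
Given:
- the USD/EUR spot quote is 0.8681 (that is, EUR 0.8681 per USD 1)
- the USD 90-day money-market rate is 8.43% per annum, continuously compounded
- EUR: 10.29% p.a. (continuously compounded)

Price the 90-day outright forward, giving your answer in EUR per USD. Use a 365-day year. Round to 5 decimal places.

T = 90/365 years.
Growth of 1 EUR over T: e^(0.1029×90/365) = 1.0256972.
USD growth factor: e^(0.0843×90/365) = 1.0210038.
Forward (EUR per USD) = 0.8681 × 1.0256972 / 1.0210038 = 0.8720905.

0.87209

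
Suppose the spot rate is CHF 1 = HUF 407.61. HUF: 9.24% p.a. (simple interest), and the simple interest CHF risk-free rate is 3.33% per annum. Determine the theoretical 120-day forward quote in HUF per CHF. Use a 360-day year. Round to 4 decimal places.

T = 120/360 years.
HUF growth factor: 1 + 0.0924×120/360 = 1.030800.
CHF growth factor: 1 + 0.0333×120/360 = 1.011100.
CIP: F = S · (grow HUF)/(grow CHF) = 407.61 × 1.030800/1.011100 = 415.551763 HUF per CHF.

415.5518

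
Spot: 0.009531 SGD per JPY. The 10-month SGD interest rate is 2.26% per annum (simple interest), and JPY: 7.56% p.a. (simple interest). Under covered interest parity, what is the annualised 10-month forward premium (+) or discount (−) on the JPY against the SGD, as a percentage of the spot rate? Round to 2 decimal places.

T = 10/12 years.
No-arbitrage forward: 0.009531 × 1.0188333 / 1.063000 = 0.009134995 SGD/JPY.
(F − S)/S ÷ T = (0.009134995 − 0.009531)/0.009531/(10/12) = -0.049859 → -4.99%.

-4.99%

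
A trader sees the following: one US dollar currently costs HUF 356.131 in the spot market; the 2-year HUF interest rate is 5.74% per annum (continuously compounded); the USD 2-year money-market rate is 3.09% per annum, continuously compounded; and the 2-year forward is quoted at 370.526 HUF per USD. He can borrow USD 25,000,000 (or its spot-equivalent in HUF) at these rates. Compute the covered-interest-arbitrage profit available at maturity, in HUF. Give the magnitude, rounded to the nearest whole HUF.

T = 2 years.
Invest the USD and cover forward: 25,000,000 × 1.063749573537 × 370.526 = HUF 9,853,671,862.11.
Convert at spot and invest in HUF: 25,000,000 × 356.131 × 1.12164908532 = HUF 9,986,350,260.10.
The quoted forward undervalues USD, so borrow USD, convert to HUF at spot, deposit the HUF at 5.74%, and buy USD forward at 370.526 to cover the loan.
Profit = 9,986,350,260.10 − 9,853,671,862.11 = HUF 132,678,398.

HUF 132,678,398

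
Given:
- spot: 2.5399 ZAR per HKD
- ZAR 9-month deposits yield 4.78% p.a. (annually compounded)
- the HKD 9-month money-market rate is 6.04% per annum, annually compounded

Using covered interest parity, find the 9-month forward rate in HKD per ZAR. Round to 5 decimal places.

T = 9/12 years.
Growth of 1 ZAR over T: (1 + 0.0478)^(9/12) = 1.035640.
Growth of 1 HKD over T: (1 + 0.0604)^(9/12) = 1.0449663.
CIP: F = S · (grow ZAR)/(grow HKD) = 2.5399 × 1.035640/1.0449663 = 2.517231 ZAR per HKD.
Invert for HKD per ZAR: 1 / 2.517231 = 0.39726.

0.39726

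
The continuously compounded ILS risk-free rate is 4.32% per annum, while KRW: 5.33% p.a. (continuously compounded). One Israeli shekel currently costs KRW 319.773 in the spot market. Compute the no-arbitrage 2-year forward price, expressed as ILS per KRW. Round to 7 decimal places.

0.0030647

T = 2 years.
Growth of 1 KRW over T: e^(0.0533×2) = 1.1124892.
Growth of 1 ILS over T: e^(0.0432×2) = 1.0902423.
Forward (KRW per ILS) = 319.773 × 1.1124892 / 1.0902423 = 326.2981.
Invert for ILS per KRW: 1 / 326.2981 = 0.0030647.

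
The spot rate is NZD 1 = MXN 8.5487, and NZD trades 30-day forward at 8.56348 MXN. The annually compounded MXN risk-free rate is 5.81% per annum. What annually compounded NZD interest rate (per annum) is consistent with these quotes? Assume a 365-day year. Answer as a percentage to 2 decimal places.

T = 30/365 years.
By CIP, F/S equals the MXN-to-NZD growth ratio: 8.56348/8.5487 = 1.0017289.
The MXN side grows by (1 + 0.0581)^(30/365) = 1.0046526.
That pins the NZD growth at 1.0029187.
Annualise: 1.0029187^(365/30) − 1 = 0.036095 = 3.61%.

3.61%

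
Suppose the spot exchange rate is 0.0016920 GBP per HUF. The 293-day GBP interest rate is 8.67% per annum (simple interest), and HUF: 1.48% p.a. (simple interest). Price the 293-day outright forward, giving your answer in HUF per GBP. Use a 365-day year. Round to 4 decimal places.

T = 293/365 years.
Growth of 1 GBP over T: 1 + 0.0867×293/365 = 1.069597534.
Growth of 1 HUF over T: 1 + 0.0148×293/365 = 1.011880548.
CIP: F = S · (grow GBP)/(grow HUF) = 0.001692 × 1.069597534/1.011880548 = 0.00178851054 GBP per HUF.
Quoted the other way: 1/0.00178851054 = 559.1245 HUF per GBP.

559.1245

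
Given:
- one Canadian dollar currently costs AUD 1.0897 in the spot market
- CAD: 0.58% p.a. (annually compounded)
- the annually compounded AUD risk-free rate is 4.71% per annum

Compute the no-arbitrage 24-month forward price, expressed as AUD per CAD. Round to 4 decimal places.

T = 2 years.
AUD accumulates by (1 + 0.0471)^2 = 1.0964184.
Growth of 1 CAD over T: (1 + 0.0058)^2 = 1.0116336.
So F = 1.0897 × 1.0964184 / 1.0116336 = 1.181028 (AUD/CAD).

1.1810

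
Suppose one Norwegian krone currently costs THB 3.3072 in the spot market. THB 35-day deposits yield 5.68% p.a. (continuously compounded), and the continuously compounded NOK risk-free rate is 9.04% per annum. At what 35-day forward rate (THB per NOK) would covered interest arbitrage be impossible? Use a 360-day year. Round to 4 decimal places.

3.2964

T = 35/360 years.
Growth of 1 THB over T: e^(0.0568×35/360) = 1.0055375.
NOK accumulates by e^(0.0904×35/360) = 1.0088276.
Forward (THB per NOK) = 3.3072 × 1.0055375 / 1.0088276 = 3.296414.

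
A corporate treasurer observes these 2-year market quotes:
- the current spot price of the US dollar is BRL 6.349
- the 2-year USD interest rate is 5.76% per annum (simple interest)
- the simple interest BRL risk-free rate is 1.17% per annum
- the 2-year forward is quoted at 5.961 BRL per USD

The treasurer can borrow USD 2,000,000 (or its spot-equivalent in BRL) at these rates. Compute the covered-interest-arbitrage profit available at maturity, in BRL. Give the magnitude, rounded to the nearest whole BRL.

BRL 300,281

T = 2 years.
Invest the USD and cover forward: 2,000,000 × 1.115200 × 5.961 = BRL 13,295,414.40.
Convert at spot and invest in BRL: 2,000,000 × 6.349 × 1.023400 = BRL 12,995,133.20.
The quoted forward overvalues USD, so borrow BRL, buy USD at spot, deposit the USD at 5.76%, and sell the proceeds forward at 5.961.
The gap between the two covered legs is BRL 300,281.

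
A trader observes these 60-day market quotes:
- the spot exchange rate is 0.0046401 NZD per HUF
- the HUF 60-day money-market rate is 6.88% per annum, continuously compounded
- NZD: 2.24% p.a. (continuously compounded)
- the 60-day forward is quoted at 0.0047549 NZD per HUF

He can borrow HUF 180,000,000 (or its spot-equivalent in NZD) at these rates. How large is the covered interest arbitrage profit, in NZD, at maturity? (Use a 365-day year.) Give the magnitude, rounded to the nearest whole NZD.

NZD 27,318

T = 60/365 years.
Keep in HUF, deliver into the forward: 180,000,000·1.01137378·0.0047549 = NZD 865,616.61.
Swap to NZD now, deposit: 180,000,000·0.0046401·1.00368898 = NZD 838,299.10.
The quoted forward overvalues HUF, so borrow NZD, buy HUF at spot, deposit the HUF at 6.88%, and sell the proceeds forward at 0.0047549.
The gap between the two covered legs is NZD 27,318.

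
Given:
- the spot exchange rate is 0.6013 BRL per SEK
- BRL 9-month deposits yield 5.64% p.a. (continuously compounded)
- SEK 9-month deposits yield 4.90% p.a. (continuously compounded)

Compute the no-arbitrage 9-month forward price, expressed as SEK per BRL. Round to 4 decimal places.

T = 9/12 years.
BRL accumulates by e^(0.0564×9/12) = 1.0432074.
Growth of 1 SEK over T: e^(0.0490×9/12) = 1.0374336.
CIP: F = S · (grow BRL)/(grow SEK) = 0.6013 × 1.0432074/1.0374336 = 0.6046465 BRL per SEK.
Invert for SEK per BRL: 1 / 0.6046465 = 1.6539.

1.6539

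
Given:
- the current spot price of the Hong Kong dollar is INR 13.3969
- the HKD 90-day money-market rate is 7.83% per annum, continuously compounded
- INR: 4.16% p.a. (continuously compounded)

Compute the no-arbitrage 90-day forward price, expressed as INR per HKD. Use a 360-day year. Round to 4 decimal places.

T = 90/360 years.
Growth of 1 INR over T: e^(0.0416×90/360) = 1.01045427.
HKD accumulates by e^(0.0783×90/360) = 1.01976785.
Forward (INR per HKD) = 13.3969 × 1.01045427 / 1.01976785 = 13.274546.

13.2745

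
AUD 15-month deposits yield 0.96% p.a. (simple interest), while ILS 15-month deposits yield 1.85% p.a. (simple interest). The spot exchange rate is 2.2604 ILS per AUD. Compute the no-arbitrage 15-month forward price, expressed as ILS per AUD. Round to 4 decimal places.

2.2852

T = 15/12 years.
Growth of 1 ILS over T: 1 + 0.0185×15/12 = 1.023125.
AUD growth factor: 1 + 0.0096×15/12 = 1.012000.
So F = 2.2604 × 1.023125 / 1.012000 = 2.285249 (ILS/AUD).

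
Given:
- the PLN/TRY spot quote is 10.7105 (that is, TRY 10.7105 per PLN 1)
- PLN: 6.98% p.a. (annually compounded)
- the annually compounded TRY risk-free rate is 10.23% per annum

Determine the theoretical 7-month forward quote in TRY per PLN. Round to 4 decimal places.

T = 7/12 years.
TRY accumulates by (1 + 0.1023)^(7/12) = 1.05846107.
PLN accumulates by (1 + 0.0698)^(7/12) = 1.04014331.
CIP: F = S · (grow TRY)/(grow PLN) = 10.7105 × 1.05846107/1.04014331 = 10.899121 TRY per PLN.

10.8991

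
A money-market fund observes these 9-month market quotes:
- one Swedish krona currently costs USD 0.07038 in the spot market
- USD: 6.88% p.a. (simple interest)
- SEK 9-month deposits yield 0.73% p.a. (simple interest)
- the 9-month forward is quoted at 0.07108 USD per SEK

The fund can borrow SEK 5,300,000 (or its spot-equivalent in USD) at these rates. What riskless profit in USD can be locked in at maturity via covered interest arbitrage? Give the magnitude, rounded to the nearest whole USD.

USD 13,475

T = 9/12 years.
Route A — deposit SEK, sell forward: 5,300,000 × 1.005475 × 0.07108 = USD 378,786.56.
Route B — convert at spot, deposit USD: 5,300,000 × 0.07038 × 1.051600 = USD 392,261.52.
The quoted forward undervalues SEK, so borrow SEK, convert to USD at spot, deposit the USD at 6.88%, and buy SEK forward at 0.07108 to cover the loan.
The gap between the two covered legs is USD 13,475.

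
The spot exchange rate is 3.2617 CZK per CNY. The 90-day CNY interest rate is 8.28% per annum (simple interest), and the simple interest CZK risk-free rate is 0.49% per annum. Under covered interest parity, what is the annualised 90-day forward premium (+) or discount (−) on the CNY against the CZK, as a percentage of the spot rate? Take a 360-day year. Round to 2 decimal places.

T = 90/360 years.
CIP forward (CZK per CNY) = 3.2617 × 1.001225/1.020700 = 3.1994666.
Annualised premium = (F − S)/S × (1/T) = (3.1994666 − 3.2617)/3.2617 ÷ (90/360) = -7.63%.

-7.63%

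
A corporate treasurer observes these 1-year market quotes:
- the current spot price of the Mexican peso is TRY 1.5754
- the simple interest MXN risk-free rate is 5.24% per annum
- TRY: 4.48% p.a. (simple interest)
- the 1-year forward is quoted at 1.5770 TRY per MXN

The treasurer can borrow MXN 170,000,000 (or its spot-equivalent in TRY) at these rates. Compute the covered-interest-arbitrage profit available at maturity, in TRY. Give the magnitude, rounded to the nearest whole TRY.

TRY 2,321,670

T = 1 year.
Route A — deposit MXN, sell forward: 170,000,000 × 1.052400 × 1.5770 = TRY 282,137,916.00.
Route B — convert at spot, deposit TRY: 170,000,000 × 1.5754 × 1.044800 = TRY 279,816,246.40.
The quoted forward overvalues MXN, so borrow TRY, buy MXN at spot, deposit the MXN at 5.24%, and sell the proceeds forward at 1.5770.
Arbitrage profit = |282,137,916.00 − 279,816,246.40| = TRY 2,321,670.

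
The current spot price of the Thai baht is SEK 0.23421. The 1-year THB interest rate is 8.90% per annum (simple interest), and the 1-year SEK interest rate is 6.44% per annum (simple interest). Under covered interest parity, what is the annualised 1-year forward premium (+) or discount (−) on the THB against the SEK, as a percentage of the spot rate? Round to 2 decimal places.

-2.26%

T = 1 year.
CIP forward (SEK per THB) = 0.23421 × 1.064400/1.089000 = 0.22891931.
(F − S)/S ÷ T = (0.22891931 − 0.23421)/0.23421/1 = -0.022590 → -2.26%.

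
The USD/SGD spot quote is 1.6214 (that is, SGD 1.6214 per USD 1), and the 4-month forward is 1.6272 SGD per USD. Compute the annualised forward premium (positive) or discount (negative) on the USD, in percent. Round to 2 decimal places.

+1.07%

T = 4/12 years.
Period premium: (1.6272 − 1.6214)/1.6214 = 0.0035772.
×(1/T) gives 1.07% p.a.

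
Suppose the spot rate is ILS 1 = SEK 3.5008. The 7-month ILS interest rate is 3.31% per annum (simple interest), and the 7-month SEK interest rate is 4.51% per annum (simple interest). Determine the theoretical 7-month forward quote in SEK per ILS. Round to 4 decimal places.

3.5248

T = 7/12 years.
SEK growth factor: 1 + 0.0451×7/12 = 1.0263083.
ILS accumulates by 1 + 0.0331×7/12 = 1.0193083.
So F = 3.5008 × 1.0263083 / 1.0193083 = 3.524841 (SEK/ILS).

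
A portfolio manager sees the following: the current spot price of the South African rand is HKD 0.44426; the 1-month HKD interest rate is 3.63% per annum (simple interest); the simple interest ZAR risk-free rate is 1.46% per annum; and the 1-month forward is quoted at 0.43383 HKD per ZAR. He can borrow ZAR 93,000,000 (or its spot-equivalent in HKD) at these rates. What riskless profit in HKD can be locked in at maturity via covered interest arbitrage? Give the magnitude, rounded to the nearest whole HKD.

T = 1/12 years.
Invest the ZAR and cover forward: 93,000,000 × 1.0012166667 × 0.43383 = HKD 40,395,277.87.
Convert at spot and invest in HKD: 93,000,000 × 0.44426 × 1.003025 = HKD 41,441,161.44.
The quoted forward undervalues ZAR, so borrow ZAR, convert to HKD at spot, deposit the HKD at 3.63%, and buy ZAR forward at 0.43383 to cover the loan.
Arbitrage profit = |40,395,277.87 − 41,441,161.44| = HKD 1,045,884.

HKD 1,045,884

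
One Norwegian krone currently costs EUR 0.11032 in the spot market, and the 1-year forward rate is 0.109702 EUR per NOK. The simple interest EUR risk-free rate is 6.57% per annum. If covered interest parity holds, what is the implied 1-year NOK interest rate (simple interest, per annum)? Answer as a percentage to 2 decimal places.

T = 1 year.
F/S = 0.109702/0.11032 = 0.9943981 = (growth of EUR) / (growth of NOK).
The EUR side grows by 1 + 0.0657×1 = 1.065700.
So the NOK growth factor = 1.0717036.
r = (1.0717036 − 1)/1 = 0.071704 → 7.17%.

7.17%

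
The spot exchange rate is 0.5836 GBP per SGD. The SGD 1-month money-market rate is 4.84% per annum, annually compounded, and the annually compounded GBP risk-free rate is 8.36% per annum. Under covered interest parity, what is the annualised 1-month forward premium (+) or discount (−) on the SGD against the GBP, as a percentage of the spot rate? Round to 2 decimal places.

+3.31%

T = 1/12 years.
No-arbitrage forward: 0.5836 × 1.0067132 / 1.0039465 = 0.5852083 GBP/SGD.
Annualised premium = (F − S)/S × (1/T) = (0.5852083 − 0.5836)/0.5836 ÷ (1/12) = 3.31%.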